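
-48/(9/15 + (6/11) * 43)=-880/441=-2.00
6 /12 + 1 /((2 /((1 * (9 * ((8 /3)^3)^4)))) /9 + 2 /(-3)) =-1.00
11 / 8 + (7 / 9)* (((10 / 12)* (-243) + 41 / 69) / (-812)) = 112981 / 72036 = 1.57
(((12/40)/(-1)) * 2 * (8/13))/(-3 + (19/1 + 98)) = -4/1235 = -0.00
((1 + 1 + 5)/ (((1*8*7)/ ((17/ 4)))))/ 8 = 17/ 256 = 0.07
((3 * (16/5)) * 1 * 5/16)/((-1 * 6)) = -1/2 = -0.50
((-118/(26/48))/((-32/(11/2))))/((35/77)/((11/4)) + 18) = 235587/114296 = 2.06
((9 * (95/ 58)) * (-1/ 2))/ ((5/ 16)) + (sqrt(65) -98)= -3526/ 29 + sqrt(65)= -113.52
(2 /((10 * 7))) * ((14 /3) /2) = 1 /15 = 0.07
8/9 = 0.89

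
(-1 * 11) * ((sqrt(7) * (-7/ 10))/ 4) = 5.09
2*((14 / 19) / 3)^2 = 392 / 3249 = 0.12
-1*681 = -681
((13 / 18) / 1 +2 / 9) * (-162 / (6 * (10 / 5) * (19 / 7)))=-357 / 76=-4.70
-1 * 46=-46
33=33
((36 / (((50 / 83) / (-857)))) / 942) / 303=-71131 / 396425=-0.18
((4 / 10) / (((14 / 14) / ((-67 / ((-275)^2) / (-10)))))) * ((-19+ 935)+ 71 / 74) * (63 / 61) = 57283191 / 1706856250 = 0.03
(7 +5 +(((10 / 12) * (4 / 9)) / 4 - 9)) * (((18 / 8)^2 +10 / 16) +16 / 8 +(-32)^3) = -87535555 / 864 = -101314.30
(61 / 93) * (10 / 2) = 305 / 93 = 3.28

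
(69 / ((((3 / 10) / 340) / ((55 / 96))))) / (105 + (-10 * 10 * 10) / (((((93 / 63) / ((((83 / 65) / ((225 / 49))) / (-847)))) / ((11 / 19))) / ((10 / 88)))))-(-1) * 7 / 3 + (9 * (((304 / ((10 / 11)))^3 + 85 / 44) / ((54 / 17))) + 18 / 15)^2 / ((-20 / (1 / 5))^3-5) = -142723652527753606620887316080849 / 12714671094037605000000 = -11225115574.93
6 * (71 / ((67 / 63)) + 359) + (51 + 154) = 184891 / 67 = 2759.57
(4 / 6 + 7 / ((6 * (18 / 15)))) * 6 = 59 / 6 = 9.83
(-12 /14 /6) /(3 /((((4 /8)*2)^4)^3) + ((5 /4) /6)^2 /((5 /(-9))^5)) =-8000 /122073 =-0.07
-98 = -98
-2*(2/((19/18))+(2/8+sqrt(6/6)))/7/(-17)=239/4522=0.05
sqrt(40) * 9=18 * sqrt(10)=56.92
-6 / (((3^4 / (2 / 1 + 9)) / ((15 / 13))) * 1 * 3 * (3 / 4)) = -440 / 1053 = -0.42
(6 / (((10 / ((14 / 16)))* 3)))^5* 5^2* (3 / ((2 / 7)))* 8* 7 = 2470629 / 1024000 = 2.41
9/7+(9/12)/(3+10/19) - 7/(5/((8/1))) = -91001/9380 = -9.70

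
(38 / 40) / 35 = 19 / 700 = 0.03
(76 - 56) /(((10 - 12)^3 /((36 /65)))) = -18 /13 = -1.38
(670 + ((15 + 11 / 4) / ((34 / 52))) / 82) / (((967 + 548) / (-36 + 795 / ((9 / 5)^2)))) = 3521598533 / 38014380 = 92.64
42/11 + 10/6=181/33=5.48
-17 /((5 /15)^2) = -153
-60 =-60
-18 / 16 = -1.12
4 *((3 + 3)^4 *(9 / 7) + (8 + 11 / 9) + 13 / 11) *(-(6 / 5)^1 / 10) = -4647784 / 5775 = -804.81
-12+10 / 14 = -79 / 7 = -11.29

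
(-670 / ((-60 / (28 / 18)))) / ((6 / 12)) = 938 / 27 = 34.74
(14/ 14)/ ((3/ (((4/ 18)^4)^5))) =1048576/ 36472996377170786403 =0.00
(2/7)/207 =0.00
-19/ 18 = -1.06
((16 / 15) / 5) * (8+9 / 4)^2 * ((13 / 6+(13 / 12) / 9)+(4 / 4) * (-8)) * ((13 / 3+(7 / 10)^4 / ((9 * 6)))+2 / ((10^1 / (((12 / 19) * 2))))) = -48848567181563 / 83106000000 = -587.79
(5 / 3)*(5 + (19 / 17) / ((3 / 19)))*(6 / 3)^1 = 6160 / 153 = 40.26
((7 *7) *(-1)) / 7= -7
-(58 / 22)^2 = -841 / 121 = -6.95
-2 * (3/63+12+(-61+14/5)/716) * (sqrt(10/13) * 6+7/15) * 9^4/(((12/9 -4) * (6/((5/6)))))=218609847/57280+1967488623 * sqrt(130)/521248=46853.27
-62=-62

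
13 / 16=0.81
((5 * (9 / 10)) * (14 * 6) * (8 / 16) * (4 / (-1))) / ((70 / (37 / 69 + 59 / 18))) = -41.19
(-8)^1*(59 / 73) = -472 / 73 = -6.47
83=83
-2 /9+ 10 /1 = 88 /9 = 9.78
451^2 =203401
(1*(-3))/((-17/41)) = 123/17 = 7.24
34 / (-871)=-34 / 871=-0.04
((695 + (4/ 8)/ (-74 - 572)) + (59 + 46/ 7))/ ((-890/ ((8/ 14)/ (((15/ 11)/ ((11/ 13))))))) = -277436907/ 915591950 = -0.30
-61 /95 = -0.64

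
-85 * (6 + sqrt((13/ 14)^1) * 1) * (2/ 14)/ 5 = -102/ 7 - 17 * sqrt(182)/ 98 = -16.91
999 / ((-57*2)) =-333 / 38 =-8.76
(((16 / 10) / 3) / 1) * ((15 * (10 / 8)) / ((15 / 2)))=1.33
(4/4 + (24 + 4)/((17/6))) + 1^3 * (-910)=-15285/17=-899.12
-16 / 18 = -8 / 9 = -0.89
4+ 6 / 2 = 7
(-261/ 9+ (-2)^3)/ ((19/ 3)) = -111/ 19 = -5.84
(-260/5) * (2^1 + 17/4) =-325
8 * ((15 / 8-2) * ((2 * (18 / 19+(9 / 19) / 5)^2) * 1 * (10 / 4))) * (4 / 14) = -1.55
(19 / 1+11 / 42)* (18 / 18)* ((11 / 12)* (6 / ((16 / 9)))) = 26697 / 448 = 59.59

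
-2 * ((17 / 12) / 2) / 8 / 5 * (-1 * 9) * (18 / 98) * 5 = 459 / 1568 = 0.29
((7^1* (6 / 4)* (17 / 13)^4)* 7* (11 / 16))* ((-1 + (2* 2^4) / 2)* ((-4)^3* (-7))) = 28361225970 / 28561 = 993005.36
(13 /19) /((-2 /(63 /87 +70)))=-26663 /1102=-24.20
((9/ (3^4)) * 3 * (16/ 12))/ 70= 2/ 315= 0.01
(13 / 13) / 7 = 1 / 7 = 0.14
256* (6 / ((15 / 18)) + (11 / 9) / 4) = 86464 / 45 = 1921.42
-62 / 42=-31 / 21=-1.48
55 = 55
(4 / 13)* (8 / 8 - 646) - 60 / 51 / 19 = -833600 / 4199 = -198.52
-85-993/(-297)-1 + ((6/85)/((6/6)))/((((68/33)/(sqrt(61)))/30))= -8183/99 + 297* sqrt(61)/289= -74.63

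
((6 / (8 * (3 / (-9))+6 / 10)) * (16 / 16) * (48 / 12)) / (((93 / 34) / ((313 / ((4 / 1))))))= -332.22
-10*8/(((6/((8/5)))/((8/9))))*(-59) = 30208/27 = 1118.81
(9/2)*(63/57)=189/38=4.97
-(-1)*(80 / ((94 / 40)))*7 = 11200 / 47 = 238.30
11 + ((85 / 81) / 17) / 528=470453 / 42768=11.00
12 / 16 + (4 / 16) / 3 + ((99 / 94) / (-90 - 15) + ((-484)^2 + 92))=234348.82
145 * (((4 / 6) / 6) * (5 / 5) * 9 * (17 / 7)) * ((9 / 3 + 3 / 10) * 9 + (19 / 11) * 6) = 2172651 / 154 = 14108.12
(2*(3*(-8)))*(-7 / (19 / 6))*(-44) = -88704 / 19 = -4668.63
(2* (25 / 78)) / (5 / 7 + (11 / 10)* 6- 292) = -875 / 388596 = -0.00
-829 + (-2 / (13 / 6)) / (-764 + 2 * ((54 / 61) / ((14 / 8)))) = -877774592 / 1058837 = -829.00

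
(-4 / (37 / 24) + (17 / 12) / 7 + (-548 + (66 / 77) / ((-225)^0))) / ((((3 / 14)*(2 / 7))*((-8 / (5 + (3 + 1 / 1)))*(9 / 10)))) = 11219.67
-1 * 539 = -539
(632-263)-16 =353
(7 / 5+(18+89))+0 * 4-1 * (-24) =662 / 5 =132.40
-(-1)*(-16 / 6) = -8 / 3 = -2.67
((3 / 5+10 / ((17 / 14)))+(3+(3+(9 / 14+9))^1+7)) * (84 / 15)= 74918 / 425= 176.28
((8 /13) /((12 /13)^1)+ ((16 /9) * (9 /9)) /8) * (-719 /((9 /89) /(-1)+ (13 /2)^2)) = -2047712 /135045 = -15.16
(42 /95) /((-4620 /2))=-0.00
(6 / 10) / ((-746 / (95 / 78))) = -19 / 19396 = -0.00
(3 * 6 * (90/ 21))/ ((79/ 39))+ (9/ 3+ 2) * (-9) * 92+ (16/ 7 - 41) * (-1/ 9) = -20393831/ 4977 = -4097.62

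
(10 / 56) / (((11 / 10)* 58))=25 / 8932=0.00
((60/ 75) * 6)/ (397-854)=-24/ 2285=-0.01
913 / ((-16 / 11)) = -10043 / 16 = -627.69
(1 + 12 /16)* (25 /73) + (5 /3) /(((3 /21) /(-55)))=-641.07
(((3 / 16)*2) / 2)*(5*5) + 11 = 251 / 16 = 15.69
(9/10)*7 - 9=-27/10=-2.70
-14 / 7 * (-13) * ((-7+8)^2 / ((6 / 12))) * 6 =312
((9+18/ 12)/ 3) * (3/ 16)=21/ 32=0.66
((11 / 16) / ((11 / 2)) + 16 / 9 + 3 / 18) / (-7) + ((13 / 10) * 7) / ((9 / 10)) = 1649 / 168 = 9.82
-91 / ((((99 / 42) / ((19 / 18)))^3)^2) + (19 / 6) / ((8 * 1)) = -3712001793303247 / 10981424462613264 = -0.34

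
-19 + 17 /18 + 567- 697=-2665 /18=-148.06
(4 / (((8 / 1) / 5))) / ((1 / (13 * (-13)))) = -845 / 2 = -422.50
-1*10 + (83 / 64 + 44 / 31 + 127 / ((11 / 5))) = 1100879 / 21824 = 50.44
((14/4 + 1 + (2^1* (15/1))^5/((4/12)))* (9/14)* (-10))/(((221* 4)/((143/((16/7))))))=-72171004455/2176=-33166821.90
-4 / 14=-2 / 7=-0.29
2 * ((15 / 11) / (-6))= -0.45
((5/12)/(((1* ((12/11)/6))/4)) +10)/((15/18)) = 23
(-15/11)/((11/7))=-105/121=-0.87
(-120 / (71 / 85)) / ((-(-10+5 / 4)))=-8160 / 497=-16.42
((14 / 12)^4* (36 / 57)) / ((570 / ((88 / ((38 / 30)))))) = 26411 / 185193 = 0.14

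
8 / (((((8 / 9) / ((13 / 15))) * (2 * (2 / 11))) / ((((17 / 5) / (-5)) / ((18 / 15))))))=-2431 / 200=-12.16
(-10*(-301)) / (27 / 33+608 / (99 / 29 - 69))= -4498230 / 12631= -356.13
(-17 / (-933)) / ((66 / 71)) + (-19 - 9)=-1722977 / 61578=-27.98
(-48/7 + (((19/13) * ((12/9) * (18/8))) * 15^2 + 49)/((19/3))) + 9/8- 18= 1933353/13832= 139.77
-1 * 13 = -13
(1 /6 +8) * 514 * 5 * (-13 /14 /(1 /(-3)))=58467.50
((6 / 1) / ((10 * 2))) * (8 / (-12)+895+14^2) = 3271 / 10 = 327.10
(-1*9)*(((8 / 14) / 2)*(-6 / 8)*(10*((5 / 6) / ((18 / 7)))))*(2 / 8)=25 / 16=1.56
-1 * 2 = -2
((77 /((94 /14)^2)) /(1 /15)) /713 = 56595 /1575017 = 0.04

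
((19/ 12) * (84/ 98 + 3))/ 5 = 171/ 140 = 1.22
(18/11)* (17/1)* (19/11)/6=969/121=8.01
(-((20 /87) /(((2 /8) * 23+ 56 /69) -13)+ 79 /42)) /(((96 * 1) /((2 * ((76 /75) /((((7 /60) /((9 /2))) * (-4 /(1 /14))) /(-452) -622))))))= 8574746569 /136912723923640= 0.00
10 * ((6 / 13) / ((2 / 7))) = 210 / 13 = 16.15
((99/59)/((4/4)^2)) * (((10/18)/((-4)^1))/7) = -55/1652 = -0.03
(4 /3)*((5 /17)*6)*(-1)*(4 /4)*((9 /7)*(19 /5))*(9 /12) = -1026 /119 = -8.62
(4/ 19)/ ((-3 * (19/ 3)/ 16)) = -0.18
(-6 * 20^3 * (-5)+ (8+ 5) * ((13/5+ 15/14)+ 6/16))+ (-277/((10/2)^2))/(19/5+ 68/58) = 6923052823/28840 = 240050.38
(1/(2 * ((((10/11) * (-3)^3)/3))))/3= -11/540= -0.02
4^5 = 1024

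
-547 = -547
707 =707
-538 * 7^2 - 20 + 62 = -26320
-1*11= -11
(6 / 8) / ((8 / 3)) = 9 / 32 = 0.28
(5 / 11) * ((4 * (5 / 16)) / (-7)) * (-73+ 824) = -18775 / 308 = -60.96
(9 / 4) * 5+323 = 1337 / 4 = 334.25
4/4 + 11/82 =93/82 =1.13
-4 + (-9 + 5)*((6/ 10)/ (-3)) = -16/ 5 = -3.20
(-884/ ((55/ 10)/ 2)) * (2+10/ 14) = -67184/ 77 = -872.52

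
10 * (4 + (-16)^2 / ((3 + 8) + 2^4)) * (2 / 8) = 910 / 27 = 33.70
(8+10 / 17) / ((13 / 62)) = 9052 / 221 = 40.96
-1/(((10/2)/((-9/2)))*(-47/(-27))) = 243/470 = 0.52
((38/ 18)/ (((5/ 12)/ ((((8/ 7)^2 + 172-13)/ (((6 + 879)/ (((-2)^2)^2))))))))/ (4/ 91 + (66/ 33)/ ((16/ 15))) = 198674944/ 25963245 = 7.65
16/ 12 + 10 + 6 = 52/ 3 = 17.33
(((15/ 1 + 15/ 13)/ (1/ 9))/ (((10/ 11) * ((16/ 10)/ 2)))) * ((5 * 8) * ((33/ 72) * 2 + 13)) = 2893275/ 26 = 111279.81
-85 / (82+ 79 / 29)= -2465 / 2457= -1.00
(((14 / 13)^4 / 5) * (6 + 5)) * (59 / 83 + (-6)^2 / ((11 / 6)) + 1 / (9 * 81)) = 520288863136 / 8640702135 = 60.21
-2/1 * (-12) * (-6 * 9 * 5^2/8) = -4050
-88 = -88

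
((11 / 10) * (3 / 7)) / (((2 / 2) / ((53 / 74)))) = 1749 / 5180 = 0.34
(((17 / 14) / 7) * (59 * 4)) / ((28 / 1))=1003 / 686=1.46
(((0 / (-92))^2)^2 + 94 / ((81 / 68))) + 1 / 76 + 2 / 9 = 487241 / 6156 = 79.15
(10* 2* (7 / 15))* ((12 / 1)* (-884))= -99008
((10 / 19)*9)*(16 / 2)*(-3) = -2160 / 19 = -113.68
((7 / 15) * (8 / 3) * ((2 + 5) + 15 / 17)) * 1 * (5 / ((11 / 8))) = 60032 / 1683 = 35.67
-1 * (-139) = 139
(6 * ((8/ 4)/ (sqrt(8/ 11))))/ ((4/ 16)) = 12 * sqrt(22) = 56.28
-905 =-905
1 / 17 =0.06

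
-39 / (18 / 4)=-26 / 3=-8.67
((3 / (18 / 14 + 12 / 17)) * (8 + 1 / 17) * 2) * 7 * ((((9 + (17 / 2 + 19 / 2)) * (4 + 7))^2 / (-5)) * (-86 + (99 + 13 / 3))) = -20527763256 / 395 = -51969020.90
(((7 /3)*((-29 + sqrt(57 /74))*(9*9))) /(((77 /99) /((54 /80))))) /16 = -190269 /640 + 6561*sqrt(4218) /47360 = -288.30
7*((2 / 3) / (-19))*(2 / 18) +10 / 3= 1696 / 513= 3.31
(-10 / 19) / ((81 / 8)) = -0.05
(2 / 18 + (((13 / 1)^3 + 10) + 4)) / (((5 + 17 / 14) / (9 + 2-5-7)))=-278600 / 783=-355.81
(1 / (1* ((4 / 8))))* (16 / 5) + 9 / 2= 109 / 10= 10.90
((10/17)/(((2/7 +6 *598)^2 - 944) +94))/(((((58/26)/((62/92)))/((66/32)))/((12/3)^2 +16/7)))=620620/1192243452481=0.00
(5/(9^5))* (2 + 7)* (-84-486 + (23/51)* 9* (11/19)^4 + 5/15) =-18915926630/43606840131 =-0.43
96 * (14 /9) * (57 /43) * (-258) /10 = -25536 /5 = -5107.20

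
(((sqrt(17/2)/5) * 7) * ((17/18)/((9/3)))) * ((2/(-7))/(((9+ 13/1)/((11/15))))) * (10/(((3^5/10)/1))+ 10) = -4301 * sqrt(34)/196830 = -0.13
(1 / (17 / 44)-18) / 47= -262 / 799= -0.33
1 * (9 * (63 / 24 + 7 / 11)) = 2583 / 88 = 29.35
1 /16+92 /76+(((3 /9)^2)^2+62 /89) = 4343627 /2191536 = 1.98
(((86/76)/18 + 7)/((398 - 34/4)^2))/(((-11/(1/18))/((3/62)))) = -4831/424626066612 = -0.00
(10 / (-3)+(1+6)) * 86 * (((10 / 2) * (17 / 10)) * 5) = 40205 / 3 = 13401.67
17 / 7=2.43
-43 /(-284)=43 /284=0.15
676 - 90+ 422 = 1008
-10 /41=-0.24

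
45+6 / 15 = 227 / 5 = 45.40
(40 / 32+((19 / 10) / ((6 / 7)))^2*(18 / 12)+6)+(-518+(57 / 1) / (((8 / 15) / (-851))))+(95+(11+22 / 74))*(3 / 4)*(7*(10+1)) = -7576001807 / 88800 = -85315.34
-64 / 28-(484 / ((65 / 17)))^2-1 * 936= -501649688 / 29575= -16961.95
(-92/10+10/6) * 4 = -452/15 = -30.13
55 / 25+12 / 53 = 643 / 265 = 2.43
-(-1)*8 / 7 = 8 / 7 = 1.14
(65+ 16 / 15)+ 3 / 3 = 1006 / 15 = 67.07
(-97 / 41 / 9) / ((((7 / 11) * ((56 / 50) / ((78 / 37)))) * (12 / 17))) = -5895175 / 5351976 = -1.10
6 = 6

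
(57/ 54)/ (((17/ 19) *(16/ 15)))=1805/ 1632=1.11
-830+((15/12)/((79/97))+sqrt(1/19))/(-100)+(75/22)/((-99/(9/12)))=-634749087/764720 - sqrt(19)/1900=-830.04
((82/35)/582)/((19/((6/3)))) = 82/193515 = 0.00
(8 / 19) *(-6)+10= 142 / 19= 7.47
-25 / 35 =-0.71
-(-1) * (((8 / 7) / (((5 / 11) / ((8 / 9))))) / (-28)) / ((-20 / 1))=44 / 11025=0.00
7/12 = 0.58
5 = 5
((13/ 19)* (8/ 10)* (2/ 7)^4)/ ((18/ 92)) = 38272/ 2052855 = 0.02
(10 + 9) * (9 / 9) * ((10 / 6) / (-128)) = -95 / 384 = -0.25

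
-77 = -77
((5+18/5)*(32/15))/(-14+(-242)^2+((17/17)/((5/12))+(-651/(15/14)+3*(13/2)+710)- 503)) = 2752/8725695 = 0.00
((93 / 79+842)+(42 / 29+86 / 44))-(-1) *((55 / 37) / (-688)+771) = 1037703149777 / 641516656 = 1617.58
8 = 8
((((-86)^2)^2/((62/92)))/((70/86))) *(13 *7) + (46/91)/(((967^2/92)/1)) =119689977414926167736/13189430345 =9074688920.15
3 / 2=1.50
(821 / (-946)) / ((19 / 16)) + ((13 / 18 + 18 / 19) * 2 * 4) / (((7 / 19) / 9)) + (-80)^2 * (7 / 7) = 423097932 / 62909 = 6725.55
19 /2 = 9.50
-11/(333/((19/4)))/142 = -209/189144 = -0.00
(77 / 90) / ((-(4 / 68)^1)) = -14.54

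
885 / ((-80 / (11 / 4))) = -1947 / 64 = -30.42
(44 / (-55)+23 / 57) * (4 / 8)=-113 / 570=-0.20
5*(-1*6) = -30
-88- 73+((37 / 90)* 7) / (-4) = -58219 / 360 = -161.72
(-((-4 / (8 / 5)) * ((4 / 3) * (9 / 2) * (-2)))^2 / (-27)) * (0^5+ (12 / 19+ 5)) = 10700 / 57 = 187.72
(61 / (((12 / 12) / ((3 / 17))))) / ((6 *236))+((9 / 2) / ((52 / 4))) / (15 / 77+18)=1297103 / 48713704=0.03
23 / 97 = 0.24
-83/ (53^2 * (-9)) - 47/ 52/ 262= -57415/ 344428344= -0.00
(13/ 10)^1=13/ 10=1.30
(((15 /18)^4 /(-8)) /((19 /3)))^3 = -244140625 /283127467474944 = -0.00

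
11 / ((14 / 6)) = 33 / 7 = 4.71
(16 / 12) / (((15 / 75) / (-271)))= -5420 / 3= -1806.67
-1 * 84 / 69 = -28 / 23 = -1.22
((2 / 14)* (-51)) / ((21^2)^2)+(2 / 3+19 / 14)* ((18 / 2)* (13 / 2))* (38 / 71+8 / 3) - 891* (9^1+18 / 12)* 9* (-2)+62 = 10879723454839 / 64438038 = 168840.08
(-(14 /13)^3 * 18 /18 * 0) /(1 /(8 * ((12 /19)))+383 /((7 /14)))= 0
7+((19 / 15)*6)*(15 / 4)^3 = 13049 / 32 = 407.78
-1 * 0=0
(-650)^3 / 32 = -34328125 / 4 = -8582031.25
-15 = -15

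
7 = 7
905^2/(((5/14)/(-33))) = -75677910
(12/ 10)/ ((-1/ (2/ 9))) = -4/ 15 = -0.27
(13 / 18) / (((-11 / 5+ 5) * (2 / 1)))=65 / 504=0.13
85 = 85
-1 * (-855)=855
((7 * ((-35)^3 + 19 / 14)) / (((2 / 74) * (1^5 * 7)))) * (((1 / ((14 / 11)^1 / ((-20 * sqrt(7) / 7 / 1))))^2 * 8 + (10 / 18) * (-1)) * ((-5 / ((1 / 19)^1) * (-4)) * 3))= -1222966570925350 / 2401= -509357172397.06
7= 7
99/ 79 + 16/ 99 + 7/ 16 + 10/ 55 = 254539/ 125136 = 2.03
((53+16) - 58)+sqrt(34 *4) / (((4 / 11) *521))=11 *sqrt(34) / 1042+11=11.06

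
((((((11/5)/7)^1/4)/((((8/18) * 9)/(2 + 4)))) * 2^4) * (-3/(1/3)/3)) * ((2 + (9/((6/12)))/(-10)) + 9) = -9108/175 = -52.05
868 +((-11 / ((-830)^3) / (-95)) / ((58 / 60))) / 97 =13263170108425967 / 15280149894500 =868.00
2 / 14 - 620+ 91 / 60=-618.34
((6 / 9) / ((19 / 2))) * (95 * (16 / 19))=5.61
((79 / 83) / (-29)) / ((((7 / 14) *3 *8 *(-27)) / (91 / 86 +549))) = 3737095 / 67068648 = 0.06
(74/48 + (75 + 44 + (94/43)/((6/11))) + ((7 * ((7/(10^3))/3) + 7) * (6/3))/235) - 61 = 1928310839/30315000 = 63.61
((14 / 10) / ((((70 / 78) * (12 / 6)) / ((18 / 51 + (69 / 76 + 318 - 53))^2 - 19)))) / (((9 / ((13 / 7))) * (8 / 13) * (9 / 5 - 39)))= -17328541060987 / 34774107648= -498.32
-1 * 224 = -224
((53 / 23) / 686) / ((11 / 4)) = 106 / 86779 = 0.00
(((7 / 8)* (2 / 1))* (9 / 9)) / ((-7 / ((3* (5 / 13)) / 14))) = -15 / 728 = -0.02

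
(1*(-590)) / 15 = -118 / 3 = -39.33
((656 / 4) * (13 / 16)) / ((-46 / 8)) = -533 / 23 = -23.17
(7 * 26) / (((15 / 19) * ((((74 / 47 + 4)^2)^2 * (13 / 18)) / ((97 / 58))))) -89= -30215313550297 / 341619908360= -88.45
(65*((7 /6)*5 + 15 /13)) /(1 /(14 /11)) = 19075 /33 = 578.03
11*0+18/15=1.20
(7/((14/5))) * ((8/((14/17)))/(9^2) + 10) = 14345/567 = 25.30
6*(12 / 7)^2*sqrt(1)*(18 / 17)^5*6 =140.79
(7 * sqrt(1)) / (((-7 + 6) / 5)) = -35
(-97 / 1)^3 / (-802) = 1138.00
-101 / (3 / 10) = -336.67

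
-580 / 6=-96.67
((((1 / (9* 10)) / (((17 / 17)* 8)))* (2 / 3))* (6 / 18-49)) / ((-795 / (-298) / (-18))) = 10877 / 35775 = 0.30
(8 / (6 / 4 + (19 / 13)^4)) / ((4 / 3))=342732 / 346325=0.99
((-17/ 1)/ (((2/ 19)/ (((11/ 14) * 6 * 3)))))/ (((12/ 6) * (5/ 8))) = -63954/ 35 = -1827.26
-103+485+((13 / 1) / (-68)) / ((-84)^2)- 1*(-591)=466853171 / 479808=973.00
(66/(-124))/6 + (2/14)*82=10091/868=11.63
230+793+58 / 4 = 2075 / 2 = 1037.50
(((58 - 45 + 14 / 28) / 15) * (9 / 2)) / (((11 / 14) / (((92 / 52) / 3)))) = 3.04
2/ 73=0.03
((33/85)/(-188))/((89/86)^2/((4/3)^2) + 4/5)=-0.00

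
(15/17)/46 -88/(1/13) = -894593/782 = -1143.98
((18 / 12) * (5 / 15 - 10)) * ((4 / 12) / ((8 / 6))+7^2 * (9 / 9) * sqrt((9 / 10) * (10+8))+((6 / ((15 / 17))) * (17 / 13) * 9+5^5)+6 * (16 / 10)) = -24240201 / 520 - 12789 * sqrt(5) / 10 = -49475.48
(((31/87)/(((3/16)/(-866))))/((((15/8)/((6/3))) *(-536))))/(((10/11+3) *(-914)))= -0.00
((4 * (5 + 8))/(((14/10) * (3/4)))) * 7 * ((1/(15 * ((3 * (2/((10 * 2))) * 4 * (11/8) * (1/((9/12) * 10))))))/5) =2080/99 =21.01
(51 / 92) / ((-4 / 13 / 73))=-48399 / 368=-131.52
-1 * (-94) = 94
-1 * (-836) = 836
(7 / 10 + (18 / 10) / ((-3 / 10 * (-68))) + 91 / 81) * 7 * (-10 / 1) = -184268 / 1377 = -133.82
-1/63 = -0.02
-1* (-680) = 680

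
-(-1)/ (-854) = -1/ 854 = -0.00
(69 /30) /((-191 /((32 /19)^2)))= -11776 /344755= -0.03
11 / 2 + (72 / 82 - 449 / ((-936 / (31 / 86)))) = 21620383 / 3300336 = 6.55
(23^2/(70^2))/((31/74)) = 19573/75950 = 0.26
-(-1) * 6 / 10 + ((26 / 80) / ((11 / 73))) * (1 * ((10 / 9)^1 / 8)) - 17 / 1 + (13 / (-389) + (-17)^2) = 1681335661 / 6161760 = 272.87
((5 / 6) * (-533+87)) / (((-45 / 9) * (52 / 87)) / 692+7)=-5593955 / 105292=-53.13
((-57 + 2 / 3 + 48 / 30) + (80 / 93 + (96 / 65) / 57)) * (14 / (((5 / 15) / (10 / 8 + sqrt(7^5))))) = -296022.66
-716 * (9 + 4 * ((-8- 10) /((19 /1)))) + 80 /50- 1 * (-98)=-344958 /95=-3631.14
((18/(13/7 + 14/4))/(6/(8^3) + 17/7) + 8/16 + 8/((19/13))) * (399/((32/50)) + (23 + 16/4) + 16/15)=4774770682879/997044000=4788.93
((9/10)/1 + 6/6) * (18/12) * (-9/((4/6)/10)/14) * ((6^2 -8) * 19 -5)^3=-225252938637/56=-4022373904.23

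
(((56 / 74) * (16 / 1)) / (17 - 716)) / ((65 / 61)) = -27328 / 1681095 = -0.02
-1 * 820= -820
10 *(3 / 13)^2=90 / 169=0.53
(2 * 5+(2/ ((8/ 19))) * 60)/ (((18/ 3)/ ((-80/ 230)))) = -1180/ 69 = -17.10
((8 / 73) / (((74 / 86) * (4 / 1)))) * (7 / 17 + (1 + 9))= 15222 / 45917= 0.33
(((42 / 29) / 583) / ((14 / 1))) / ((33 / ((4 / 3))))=4 / 557931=0.00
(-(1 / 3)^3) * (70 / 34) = -35 / 459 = -0.08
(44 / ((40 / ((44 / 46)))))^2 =14641 / 13225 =1.11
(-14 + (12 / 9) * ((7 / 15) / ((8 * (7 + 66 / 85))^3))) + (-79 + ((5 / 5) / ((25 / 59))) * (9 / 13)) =-9879285800973253 / 108128510006400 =-91.37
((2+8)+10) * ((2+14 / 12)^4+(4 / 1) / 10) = 654197 / 324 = 2019.13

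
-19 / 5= -3.80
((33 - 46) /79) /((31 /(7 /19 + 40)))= -9971 /46531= -0.21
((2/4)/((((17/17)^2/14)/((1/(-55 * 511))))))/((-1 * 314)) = 1/1260710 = 0.00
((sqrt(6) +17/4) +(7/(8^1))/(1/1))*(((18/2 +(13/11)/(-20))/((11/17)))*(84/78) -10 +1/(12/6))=40.76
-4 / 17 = -0.24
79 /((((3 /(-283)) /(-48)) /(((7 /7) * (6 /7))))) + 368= 2148848 /7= 306978.29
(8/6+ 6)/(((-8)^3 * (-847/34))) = 17/29568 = 0.00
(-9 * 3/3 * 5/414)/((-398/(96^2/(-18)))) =-640/4577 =-0.14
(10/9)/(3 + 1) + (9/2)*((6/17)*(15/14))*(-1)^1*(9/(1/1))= -16105/1071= -15.04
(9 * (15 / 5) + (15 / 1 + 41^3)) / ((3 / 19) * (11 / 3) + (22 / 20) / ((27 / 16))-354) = -176890095 / 904853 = -195.49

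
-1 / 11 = -0.09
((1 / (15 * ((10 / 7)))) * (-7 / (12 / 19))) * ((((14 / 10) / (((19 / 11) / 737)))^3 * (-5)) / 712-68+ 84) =2985003346270967 / 3855480000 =774223.53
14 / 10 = 7 / 5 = 1.40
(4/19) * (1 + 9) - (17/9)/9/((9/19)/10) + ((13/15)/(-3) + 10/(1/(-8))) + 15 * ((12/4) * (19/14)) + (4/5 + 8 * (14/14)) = -12355157/969570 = -12.74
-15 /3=-5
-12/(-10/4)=24/5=4.80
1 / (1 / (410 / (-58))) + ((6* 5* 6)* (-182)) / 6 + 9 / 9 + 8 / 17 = -2694540 / 493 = -5465.60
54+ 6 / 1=60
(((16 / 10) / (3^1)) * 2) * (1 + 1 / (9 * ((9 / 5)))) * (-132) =-60544 / 405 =-149.49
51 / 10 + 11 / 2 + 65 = 378 / 5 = 75.60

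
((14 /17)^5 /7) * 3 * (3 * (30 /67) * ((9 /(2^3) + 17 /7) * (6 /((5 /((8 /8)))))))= 88461072 /95130419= 0.93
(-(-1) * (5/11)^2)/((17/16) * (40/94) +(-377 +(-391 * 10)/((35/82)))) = -32900/1518652729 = -0.00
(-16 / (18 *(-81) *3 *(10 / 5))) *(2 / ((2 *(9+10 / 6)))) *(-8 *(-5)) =5 / 729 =0.01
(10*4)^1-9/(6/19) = 23/2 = 11.50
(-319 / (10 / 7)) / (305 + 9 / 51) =-37961 / 51880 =-0.73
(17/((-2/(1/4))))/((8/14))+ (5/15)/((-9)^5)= -21080525/5668704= -3.72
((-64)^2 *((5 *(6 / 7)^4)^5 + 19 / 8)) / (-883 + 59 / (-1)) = -23787523599674631172864 / 37582157426175252471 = -632.95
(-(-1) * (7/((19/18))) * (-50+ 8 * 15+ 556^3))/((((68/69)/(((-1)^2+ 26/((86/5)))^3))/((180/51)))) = 656656514920707840/10152859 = 64677005257.41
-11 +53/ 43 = -420/ 43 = -9.77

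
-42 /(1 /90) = -3780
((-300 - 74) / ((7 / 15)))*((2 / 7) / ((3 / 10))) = -37400 / 49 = -763.27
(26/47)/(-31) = -26/1457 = -0.02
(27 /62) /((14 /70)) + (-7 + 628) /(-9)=-4143 /62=-66.82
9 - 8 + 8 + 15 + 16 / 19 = 472 / 19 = 24.84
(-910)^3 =-753571000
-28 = -28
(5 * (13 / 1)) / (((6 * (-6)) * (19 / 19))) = -65 / 36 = -1.81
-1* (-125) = 125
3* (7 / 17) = 1.24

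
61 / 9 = 6.78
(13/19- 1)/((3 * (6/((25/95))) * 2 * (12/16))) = -10/3249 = -0.00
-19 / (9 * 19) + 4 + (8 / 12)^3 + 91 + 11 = 2867 / 27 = 106.19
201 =201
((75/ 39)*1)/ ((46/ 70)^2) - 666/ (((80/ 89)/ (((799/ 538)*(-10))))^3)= 823482282451109835871/ 274148463806464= 3003782.22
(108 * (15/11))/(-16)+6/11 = -381/44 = -8.66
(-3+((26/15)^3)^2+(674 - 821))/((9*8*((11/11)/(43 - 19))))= -1399677974/34171875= -40.96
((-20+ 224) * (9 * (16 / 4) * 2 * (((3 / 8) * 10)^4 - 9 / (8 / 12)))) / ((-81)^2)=29699 / 72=412.49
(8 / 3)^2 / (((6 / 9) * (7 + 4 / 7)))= 224 / 159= 1.41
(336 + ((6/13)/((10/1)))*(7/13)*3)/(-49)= -40569/5915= -6.86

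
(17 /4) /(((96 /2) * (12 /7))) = 119 /2304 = 0.05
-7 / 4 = -1.75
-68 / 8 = -17 / 2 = -8.50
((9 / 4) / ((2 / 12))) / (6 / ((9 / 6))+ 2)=9 / 4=2.25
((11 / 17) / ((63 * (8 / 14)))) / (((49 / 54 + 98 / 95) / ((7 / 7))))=3135 / 338198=0.01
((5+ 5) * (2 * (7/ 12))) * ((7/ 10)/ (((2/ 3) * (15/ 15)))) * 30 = 735/ 2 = 367.50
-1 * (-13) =13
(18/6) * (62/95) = 186/95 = 1.96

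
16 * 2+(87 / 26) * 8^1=764 / 13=58.77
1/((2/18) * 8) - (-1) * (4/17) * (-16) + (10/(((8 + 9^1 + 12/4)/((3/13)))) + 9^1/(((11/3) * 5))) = -197729/97240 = -2.03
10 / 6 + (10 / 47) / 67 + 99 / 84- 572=-150549701 / 264516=-569.15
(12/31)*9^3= 8748/31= 282.19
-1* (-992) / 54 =496 / 27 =18.37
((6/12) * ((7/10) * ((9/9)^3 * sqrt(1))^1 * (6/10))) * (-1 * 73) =-1533/100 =-15.33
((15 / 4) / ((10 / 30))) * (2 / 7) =45 / 14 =3.21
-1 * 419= -419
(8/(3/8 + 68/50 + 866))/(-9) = -1600/1561923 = -0.00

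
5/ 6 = 0.83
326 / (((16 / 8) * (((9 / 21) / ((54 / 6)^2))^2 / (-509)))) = -2963664207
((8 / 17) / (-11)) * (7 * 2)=-112 / 187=-0.60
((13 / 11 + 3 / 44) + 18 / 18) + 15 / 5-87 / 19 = 51 / 76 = 0.67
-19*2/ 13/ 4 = -19/ 26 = -0.73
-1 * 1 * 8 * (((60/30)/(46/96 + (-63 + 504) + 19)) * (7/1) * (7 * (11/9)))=-137984/66309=-2.08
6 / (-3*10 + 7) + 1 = 17 / 23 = 0.74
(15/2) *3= 45/2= 22.50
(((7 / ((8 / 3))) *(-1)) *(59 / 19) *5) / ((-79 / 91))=563745 / 12008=46.95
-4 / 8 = -1 / 2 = -0.50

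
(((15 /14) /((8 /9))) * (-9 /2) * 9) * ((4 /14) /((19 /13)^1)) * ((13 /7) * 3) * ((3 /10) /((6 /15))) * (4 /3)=-5544045 /104272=-53.17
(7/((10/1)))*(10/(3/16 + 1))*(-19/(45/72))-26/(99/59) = -96374/495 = -194.69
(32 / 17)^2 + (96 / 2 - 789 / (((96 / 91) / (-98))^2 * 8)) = -1511131413743 / 1775616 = -851046.29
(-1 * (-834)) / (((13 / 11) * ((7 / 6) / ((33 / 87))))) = 605484 / 2639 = 229.44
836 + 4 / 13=10872 / 13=836.31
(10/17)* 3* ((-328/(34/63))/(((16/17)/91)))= -3525795/34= -103699.85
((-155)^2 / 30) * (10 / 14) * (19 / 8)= 456475 / 336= 1358.56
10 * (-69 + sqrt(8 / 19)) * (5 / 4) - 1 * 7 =-1739 / 2 + 25 * sqrt(38) / 19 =-861.39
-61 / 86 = -0.71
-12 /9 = -4 /3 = -1.33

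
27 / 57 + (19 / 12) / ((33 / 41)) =18365 / 7524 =2.44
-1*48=-48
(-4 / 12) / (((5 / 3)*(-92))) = 1 / 460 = 0.00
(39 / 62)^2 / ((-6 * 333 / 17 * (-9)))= 2873 / 7680312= 0.00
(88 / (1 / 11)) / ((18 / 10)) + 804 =12076 / 9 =1341.78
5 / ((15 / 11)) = 11 / 3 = 3.67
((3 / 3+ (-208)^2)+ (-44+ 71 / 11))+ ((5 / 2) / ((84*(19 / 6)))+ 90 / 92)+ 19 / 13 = 75641437615 / 1749748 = 43229.90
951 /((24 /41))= 1624.62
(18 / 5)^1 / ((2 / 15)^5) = 1366875 / 16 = 85429.69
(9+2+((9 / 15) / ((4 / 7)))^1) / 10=241 / 200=1.20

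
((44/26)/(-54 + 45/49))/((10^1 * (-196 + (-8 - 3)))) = 539/34996455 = 0.00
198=198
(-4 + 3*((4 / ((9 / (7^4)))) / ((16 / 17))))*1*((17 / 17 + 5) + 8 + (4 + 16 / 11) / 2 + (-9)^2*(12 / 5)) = 118352407 / 165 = 717287.32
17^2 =289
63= 63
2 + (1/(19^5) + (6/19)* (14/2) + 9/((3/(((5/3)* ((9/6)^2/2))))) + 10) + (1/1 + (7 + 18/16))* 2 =754428277/19808792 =38.09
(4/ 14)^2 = 4/ 49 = 0.08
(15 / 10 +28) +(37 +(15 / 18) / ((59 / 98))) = 24031 / 354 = 67.88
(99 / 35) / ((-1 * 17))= -99 / 595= -0.17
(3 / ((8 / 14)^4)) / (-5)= -7203 / 1280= -5.63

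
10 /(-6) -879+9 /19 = -50171 /57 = -880.19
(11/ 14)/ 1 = 11/ 14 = 0.79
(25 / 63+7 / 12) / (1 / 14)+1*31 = 805 / 18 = 44.72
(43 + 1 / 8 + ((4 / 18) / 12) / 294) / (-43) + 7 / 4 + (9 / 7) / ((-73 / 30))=0.22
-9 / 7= -1.29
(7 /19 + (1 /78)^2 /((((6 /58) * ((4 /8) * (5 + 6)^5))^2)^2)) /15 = 0.02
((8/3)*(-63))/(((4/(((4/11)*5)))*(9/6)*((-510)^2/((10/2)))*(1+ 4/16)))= -112/143055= -0.00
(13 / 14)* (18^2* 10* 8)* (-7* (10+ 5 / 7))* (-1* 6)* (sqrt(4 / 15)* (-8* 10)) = -808704000* sqrt(15) / 7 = -447442446.29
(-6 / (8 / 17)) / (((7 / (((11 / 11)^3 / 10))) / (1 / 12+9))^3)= -22015493 / 790272000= -0.03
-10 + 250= 240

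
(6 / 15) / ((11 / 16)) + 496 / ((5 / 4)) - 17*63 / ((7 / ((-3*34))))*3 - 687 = 2559061 / 55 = 46528.38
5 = 5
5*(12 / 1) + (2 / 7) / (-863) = 362458 / 6041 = 60.00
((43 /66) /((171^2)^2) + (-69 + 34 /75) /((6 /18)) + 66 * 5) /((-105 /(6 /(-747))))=0.01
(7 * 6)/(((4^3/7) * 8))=147/256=0.57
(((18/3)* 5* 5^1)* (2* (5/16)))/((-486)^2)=125/314928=0.00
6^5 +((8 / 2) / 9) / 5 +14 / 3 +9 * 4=351754 / 45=7816.76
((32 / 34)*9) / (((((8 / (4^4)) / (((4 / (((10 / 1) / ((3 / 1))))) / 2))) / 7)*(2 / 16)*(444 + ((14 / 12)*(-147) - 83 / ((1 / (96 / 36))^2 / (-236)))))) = 13934592 / 213534365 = 0.07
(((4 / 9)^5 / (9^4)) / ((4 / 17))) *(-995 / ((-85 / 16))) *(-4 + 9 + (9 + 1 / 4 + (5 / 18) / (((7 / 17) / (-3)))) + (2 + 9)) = 397566976 / 8135830269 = 0.05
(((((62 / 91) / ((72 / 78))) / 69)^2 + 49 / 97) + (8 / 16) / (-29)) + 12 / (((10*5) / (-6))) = -562251756697 / 590617761300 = -0.95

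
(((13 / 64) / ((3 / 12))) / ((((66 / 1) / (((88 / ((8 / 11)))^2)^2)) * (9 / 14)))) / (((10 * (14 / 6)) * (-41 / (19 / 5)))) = -4813331237 / 295200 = -16305.32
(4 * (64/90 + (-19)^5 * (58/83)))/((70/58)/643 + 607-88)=-120508395591898/9036671895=-13335.48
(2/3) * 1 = 2/3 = 0.67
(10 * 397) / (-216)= -1985 / 108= -18.38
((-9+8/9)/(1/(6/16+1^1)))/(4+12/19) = -1387/576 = -2.41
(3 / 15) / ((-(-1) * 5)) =1 / 25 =0.04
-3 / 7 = -0.43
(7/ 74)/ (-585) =-0.00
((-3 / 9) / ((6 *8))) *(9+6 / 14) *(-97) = 1067 / 168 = 6.35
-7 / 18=-0.39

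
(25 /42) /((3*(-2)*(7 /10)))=-125 /882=-0.14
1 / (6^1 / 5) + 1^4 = 11 / 6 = 1.83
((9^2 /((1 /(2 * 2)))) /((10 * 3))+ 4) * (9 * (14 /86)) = 4662 /215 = 21.68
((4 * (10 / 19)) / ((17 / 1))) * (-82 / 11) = -3280 / 3553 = -0.92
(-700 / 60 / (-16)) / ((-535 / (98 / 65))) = -343 / 166920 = -0.00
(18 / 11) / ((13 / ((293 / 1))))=5274 / 143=36.88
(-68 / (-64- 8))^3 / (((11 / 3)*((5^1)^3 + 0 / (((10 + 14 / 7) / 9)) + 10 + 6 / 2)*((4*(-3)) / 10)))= -24565 / 17705952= -0.00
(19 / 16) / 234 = 19 / 3744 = 0.01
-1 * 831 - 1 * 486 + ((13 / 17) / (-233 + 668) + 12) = -9650462 / 7395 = -1305.00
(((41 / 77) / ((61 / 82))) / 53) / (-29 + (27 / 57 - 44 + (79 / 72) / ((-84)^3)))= -0.00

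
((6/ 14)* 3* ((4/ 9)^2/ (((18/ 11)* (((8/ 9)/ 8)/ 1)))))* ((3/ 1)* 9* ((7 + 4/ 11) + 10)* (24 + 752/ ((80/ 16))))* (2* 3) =23983488/ 35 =685242.51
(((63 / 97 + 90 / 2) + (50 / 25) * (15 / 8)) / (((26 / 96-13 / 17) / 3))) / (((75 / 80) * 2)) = -31280544 / 195455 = -160.04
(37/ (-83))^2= 1369/ 6889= 0.20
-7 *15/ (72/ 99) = -1155/ 8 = -144.38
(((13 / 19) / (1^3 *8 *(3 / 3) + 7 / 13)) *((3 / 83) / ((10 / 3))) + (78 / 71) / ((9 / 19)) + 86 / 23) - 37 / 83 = 16046188103 / 2858517510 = 5.61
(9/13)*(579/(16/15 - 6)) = -78165/962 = -81.25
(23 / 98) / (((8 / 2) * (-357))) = -23 / 139944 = -0.00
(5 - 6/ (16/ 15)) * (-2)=1.25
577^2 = 332929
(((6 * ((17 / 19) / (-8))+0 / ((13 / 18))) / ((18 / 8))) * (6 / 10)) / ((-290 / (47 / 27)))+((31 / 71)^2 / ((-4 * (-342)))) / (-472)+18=6707317539643 / 372606523200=18.00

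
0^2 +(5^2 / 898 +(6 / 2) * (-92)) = -247823 / 898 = -275.97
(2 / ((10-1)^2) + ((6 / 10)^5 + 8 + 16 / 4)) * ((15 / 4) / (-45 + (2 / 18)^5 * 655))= -1.01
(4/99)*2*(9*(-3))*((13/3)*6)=-624/11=-56.73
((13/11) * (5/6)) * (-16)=-520/33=-15.76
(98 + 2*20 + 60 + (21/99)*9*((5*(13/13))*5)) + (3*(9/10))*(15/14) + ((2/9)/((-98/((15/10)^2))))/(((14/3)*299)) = 2243800617/9025016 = 248.62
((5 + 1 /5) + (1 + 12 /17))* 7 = 4109 /85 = 48.34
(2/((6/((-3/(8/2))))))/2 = -1/8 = -0.12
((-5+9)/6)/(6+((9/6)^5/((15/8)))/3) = 40/441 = 0.09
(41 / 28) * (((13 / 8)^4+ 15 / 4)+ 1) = 17.17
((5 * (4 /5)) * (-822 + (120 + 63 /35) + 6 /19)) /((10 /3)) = -398934 /475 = -839.86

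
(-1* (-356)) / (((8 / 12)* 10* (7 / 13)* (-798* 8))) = -1157 / 74480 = -0.02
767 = 767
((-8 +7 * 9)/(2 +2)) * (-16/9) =-24.44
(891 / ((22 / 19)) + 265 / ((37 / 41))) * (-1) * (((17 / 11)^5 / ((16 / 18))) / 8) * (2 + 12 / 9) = -1675566146415 / 381368768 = -4393.56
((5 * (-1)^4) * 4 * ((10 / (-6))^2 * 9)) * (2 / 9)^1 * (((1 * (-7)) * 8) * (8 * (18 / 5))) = -179200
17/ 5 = 3.40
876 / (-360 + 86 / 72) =-31536 / 12917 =-2.44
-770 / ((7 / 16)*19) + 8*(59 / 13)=-13912 / 247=-56.32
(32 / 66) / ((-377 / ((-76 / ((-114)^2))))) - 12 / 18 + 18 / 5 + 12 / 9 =45384848 / 10637055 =4.27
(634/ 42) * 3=317/ 7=45.29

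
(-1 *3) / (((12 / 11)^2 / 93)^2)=-14070001 / 768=-18320.31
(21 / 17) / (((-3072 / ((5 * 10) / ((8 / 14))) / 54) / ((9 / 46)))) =-297675 / 800768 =-0.37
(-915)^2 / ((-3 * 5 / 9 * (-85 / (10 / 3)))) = 334890 / 17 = 19699.41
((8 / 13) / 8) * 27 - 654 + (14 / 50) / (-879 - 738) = -48943138 / 75075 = -651.92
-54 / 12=-9 / 2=-4.50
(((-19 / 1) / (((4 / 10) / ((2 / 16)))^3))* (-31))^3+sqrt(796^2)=453795369497481 / 68719476736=6603.59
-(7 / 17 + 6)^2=-11881 / 289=-41.11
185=185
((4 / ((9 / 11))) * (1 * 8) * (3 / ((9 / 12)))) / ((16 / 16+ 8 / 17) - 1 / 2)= 4352 / 27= 161.19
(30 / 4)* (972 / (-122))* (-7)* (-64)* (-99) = 161663040 / 61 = 2650213.77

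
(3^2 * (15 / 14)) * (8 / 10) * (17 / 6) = 153 / 7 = 21.86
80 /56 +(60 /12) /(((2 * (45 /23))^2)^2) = 133178887 /91854000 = 1.45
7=7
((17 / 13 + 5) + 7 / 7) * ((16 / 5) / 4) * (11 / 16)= 209 / 52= 4.02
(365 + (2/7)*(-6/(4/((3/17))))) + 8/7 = 43562/119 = 366.07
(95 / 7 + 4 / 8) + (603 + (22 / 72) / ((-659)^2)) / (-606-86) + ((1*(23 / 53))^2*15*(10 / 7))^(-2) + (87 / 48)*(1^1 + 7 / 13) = 921220244901505434161 / 57397228632015090000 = 16.05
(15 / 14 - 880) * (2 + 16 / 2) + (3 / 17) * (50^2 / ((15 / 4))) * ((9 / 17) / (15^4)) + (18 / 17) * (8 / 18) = -800089673 / 91035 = -8788.81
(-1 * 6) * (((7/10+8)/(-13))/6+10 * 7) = -54513/130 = -419.33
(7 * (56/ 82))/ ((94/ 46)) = 4508/ 1927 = 2.34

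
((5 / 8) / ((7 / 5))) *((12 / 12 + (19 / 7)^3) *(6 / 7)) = 8.03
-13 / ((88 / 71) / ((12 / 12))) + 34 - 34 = -923 / 88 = -10.49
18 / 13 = 1.38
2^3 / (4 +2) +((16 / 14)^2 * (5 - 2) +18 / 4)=2867 / 294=9.75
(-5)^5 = -3125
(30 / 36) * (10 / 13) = 25 / 39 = 0.64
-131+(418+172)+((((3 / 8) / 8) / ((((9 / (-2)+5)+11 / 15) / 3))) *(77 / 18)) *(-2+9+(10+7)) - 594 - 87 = -62247 / 296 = -210.29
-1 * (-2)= 2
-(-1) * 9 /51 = 3 /17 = 0.18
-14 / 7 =-2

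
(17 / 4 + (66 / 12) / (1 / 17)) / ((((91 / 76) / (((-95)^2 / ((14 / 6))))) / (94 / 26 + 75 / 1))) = 29366465550 / 1183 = 24823724.05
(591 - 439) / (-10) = -76 / 5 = -15.20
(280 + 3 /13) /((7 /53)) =193079 /91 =2121.75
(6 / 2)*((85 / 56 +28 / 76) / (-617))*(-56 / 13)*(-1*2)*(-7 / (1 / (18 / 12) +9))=252882 / 4419571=0.06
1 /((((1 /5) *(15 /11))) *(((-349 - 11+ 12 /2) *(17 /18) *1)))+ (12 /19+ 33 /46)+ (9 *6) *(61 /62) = 1480157047 /27175282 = 54.47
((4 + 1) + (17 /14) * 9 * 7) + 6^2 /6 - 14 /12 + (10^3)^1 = 1086.33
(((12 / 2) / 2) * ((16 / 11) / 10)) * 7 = 168 / 55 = 3.05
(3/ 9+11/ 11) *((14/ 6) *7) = 196/ 9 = 21.78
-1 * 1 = -1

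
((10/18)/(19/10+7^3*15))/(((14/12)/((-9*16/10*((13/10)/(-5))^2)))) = -4056/45035375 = -0.00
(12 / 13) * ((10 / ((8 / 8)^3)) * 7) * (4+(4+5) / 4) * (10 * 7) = 367500 / 13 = 28269.23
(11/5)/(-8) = -11/40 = -0.28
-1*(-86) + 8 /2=90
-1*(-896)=896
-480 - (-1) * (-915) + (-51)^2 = 1206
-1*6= -6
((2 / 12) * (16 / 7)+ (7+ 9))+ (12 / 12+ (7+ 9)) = 701 / 21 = 33.38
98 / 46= 49 / 23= 2.13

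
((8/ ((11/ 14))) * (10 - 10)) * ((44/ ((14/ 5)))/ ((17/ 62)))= 0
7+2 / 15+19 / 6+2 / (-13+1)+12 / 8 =349 / 30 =11.63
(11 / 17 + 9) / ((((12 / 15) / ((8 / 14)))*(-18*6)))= -205 / 3213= -0.06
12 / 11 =1.09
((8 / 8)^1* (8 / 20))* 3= 6 / 5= 1.20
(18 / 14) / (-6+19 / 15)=-135 / 497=-0.27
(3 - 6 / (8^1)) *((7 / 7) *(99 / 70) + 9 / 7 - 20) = -1557 / 40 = -38.92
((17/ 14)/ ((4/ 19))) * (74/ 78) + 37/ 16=34003/ 4368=7.78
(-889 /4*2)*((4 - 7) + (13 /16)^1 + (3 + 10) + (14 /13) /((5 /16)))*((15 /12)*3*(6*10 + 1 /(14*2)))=-9497396169 /6656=-1426892.45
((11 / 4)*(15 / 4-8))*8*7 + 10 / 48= -15703 / 24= -654.29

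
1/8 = 0.12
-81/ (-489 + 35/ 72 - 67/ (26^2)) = 985608/ 5945443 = 0.17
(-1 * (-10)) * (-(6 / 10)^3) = -54 / 25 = -2.16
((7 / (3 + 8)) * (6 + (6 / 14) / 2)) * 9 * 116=4128.55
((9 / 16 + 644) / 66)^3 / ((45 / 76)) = 20840524951643 / 13247815680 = 1573.13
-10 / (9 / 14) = -140 / 9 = -15.56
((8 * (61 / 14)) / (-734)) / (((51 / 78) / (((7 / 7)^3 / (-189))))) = 3172 / 8254197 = 0.00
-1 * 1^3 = -1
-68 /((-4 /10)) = 170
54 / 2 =27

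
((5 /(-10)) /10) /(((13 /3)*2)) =-3 /520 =-0.01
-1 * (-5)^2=-25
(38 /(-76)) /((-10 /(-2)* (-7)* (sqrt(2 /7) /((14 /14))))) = sqrt(14) /140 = 0.03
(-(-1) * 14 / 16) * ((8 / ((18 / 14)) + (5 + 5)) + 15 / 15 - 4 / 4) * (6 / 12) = 511 / 72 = 7.10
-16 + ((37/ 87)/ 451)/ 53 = -33272939/ 2079561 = -16.00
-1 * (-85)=85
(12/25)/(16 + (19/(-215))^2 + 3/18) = 133128/4485991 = 0.03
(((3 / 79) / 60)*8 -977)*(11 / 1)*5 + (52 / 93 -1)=-394792238 / 7347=-53735.16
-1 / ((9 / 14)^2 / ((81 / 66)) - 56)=98 / 5455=0.02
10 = 10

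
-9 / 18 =-1 / 2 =-0.50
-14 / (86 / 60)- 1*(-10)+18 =784 / 43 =18.23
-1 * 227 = -227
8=8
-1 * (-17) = 17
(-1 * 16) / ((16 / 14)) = -14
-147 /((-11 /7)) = 1029 /11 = 93.55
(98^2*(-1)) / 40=-2401 / 10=-240.10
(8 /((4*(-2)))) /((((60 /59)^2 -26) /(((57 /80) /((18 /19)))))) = 66139 /2195520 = 0.03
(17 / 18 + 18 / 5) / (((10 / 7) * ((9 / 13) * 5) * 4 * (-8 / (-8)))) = 37219 / 162000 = 0.23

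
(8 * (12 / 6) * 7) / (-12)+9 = -1 / 3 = -0.33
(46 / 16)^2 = 529 / 64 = 8.27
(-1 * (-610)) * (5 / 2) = 1525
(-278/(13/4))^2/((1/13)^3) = 16075072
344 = 344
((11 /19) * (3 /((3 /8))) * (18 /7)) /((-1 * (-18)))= 88 /133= 0.66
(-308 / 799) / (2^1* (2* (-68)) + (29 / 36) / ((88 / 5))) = 975744 / 688379249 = 0.00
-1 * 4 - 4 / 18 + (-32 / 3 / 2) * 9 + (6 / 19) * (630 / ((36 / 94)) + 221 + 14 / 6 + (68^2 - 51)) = 338902 / 171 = 1981.88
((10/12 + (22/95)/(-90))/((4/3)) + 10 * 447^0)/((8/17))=2058751/91200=22.57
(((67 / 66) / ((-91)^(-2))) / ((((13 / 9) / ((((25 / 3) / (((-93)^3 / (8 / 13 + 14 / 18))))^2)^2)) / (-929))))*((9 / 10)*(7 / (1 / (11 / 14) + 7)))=-168200407910642734375 / 941282697599937532784937832275852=-0.00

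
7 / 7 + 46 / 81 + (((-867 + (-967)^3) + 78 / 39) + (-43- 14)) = -73242790658 / 81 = -904231983.43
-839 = -839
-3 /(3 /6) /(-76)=3 /38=0.08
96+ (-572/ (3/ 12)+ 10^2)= -2092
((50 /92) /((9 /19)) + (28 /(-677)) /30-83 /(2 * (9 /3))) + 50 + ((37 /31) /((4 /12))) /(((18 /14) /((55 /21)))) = 968922919 /21721545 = 44.61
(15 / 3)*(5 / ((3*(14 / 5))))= 125 / 42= 2.98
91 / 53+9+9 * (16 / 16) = 1045 / 53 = 19.72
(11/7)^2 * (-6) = -726/49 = -14.82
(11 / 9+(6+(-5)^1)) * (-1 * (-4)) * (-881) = -7831.11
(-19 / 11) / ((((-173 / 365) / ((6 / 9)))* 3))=13870 / 17127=0.81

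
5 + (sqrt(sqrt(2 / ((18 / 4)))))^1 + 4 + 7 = sqrt(6) / 3 + 16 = 16.82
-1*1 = -1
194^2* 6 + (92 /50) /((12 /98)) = 16937327 /75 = 225831.03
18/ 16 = 9/ 8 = 1.12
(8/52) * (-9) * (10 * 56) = -10080/13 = -775.38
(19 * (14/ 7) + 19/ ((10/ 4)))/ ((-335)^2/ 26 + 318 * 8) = 5928/ 891845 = 0.01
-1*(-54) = 54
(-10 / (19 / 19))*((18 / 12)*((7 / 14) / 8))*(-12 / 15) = 0.75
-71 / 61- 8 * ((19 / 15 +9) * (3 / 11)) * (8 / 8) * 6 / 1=-41347 / 305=-135.56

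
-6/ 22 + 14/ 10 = 62/ 55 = 1.13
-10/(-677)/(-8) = -5/2708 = -0.00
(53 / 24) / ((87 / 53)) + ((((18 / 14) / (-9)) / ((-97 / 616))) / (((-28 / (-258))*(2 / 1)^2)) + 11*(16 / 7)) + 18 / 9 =43352023 / 1417752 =30.58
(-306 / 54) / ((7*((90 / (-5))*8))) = 17 / 3024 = 0.01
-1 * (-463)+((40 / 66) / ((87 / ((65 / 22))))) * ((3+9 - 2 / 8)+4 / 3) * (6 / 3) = 43917034 / 94743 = 463.54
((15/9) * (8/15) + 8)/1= 80/9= 8.89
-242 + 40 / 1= -202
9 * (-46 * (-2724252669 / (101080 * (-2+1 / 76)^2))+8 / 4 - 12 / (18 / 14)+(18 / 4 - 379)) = 4505877525309 / 1596070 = 2823107.71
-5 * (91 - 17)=-370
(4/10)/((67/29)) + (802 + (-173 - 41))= 197038/335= 588.17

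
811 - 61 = 750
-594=-594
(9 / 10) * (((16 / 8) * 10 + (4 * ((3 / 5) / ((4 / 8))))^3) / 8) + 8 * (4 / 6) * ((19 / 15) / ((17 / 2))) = 5923537 / 382500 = 15.49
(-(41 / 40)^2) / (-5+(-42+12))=1681 / 56000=0.03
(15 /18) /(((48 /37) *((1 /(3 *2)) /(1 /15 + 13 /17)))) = 1961 /612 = 3.20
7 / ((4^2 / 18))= 63 / 8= 7.88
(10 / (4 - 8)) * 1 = -5 / 2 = -2.50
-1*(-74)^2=-5476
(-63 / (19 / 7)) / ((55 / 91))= -40131 / 1045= -38.40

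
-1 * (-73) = 73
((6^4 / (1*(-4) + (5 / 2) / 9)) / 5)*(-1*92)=2146176 / 335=6406.50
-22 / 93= -0.24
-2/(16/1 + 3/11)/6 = -11/537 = -0.02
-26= -26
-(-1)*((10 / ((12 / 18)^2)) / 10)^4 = 6561 / 256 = 25.63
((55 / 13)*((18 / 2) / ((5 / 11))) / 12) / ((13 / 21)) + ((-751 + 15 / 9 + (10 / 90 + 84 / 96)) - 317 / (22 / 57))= -208587221 / 133848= -1558.39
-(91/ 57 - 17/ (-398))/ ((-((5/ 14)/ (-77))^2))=21607208854/ 283575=76195.75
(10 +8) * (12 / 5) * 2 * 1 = 432 / 5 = 86.40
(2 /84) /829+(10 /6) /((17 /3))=174107 /591906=0.29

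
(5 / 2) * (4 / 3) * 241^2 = 580810 / 3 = 193603.33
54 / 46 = 27 / 23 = 1.17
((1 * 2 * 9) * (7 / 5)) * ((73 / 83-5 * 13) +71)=71946 / 415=173.36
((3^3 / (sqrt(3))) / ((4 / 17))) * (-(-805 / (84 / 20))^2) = -5620625 * sqrt(3) / 4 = -2433802.02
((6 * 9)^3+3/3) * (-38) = -5983670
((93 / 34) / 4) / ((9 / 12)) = 31 / 34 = 0.91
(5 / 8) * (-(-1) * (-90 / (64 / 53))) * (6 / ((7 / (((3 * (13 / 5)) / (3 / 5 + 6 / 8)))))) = -51675 / 224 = -230.69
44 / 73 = 0.60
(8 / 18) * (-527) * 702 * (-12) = 1973088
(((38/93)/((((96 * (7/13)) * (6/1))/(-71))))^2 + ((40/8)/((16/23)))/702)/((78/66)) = 95445524207/5940645774336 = 0.02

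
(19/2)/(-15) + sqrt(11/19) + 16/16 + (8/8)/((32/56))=sqrt(209)/19 + 127/60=2.88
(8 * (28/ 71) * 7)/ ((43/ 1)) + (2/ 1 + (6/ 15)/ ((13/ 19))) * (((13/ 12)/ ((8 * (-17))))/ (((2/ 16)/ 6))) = -123172/ 259505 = -0.47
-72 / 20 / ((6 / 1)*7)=-3 / 35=-0.09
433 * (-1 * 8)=-3464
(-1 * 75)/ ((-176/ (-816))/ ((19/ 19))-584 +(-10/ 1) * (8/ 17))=3825/ 30013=0.13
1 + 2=3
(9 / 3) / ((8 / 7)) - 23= -163 / 8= -20.38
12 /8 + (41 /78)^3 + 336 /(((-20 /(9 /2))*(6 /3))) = -85786583 /2372760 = -36.15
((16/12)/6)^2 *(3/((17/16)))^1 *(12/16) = 16/153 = 0.10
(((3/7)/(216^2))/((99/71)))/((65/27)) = 71/25945920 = 0.00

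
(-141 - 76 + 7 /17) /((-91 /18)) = 9468 /221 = 42.84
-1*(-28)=28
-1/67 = -0.01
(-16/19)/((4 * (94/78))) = -156/893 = -0.17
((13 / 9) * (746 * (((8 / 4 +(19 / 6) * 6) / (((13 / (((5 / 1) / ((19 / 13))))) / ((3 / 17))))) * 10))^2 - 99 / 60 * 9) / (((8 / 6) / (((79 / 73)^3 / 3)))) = 24224073.67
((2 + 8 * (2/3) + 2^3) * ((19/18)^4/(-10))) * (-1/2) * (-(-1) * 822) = 410641471/524880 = 782.35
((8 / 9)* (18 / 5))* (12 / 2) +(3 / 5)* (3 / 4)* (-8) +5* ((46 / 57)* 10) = 15946 / 285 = 55.95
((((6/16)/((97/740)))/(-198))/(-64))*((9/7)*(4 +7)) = 0.00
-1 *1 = -1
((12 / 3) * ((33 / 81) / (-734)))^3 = -10648 / 972947676429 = -0.00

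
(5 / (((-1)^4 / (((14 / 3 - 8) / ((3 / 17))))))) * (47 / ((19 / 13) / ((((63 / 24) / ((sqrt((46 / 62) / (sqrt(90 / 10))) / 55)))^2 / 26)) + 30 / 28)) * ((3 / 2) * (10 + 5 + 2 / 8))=-2964103498125 / 31289882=-94730.41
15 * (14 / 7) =30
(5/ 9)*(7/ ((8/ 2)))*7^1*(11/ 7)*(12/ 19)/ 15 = 77/ 171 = 0.45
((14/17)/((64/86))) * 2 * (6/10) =903/680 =1.33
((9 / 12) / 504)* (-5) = -5 / 672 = -0.01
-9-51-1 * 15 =-75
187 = 187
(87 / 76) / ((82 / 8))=87 / 779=0.11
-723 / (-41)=723 / 41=17.63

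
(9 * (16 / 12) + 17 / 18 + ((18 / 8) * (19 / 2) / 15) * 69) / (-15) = -40057 / 5400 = -7.42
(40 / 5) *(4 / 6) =16 / 3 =5.33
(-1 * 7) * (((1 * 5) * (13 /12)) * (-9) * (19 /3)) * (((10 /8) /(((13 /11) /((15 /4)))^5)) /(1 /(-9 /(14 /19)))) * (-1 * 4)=9933663426328125 /233971712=42456685.65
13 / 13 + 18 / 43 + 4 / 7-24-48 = -21073 / 301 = -70.01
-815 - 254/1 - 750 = -1819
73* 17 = 1241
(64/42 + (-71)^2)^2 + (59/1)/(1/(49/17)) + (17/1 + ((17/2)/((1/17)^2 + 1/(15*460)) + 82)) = 195793708818059/7699419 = 25429673.18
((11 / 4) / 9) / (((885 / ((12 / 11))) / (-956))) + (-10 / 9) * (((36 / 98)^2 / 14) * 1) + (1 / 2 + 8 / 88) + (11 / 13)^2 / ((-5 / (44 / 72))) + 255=255.13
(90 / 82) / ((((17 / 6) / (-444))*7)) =-119880 / 4879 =-24.57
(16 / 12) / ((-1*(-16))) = 1 / 12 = 0.08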